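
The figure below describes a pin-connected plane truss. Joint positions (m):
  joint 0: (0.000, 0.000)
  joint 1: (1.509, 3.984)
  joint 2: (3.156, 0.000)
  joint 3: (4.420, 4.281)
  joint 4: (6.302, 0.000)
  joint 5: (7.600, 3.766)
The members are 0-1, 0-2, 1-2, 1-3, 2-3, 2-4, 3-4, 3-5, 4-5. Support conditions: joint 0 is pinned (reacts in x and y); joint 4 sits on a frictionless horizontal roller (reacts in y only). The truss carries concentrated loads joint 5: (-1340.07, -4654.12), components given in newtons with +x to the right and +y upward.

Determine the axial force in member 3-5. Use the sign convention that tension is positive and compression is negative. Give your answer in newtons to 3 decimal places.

253.332

N=6 nodes, M=9 members, R=3 reactions → 2N=12, M+R=12
member 0 (0-1): L=4.2602, (cx,cy)=(0.3542,0.9352)
member 1 (0-2): L=3.1560, (cx,cy)=(1.0000,0.0000)
member 2 (1-2): L=4.3110, (cx,cy)=(0.3820,-0.9241)
member 3 (1-3): L=2.9261, (cx,cy)=(0.9948,0.1015)
member 4 (2-3): L=4.4637, (cx,cy)=(0.2832,0.9591)
member 5 (2-4): L=3.1460, (cx,cy)=(1.0000,0.0000)
member 6 (3-4): L=4.6764, (cx,cy)=(0.4024,-0.9154)
member 7 (3-5): L=3.2214, (cx,cy)=(0.9871,-0.1599)
member 8 (4-5): L=3.9834, (cx,cy)=(0.3259,0.9454)
solve A·x = −loads:
  F[0-1] = +168.7211 N (tension)
  F[0-2] = -1399.8324 N (compression)
  F[1-2] = -157.4929 N (compression)
  F[1-3] = +120.5543 N (tension)
  F[2-3] = +151.7577 N (tension)
  F[2-4] = -1502.9754 N (compression)
  F[3-4] = -216.5960 N (compression)
  F[3-5] = +253.3315 N (tension)
  F[4-5] = -4879.9643 N (compression)
  Rx@0 = +1340.0700 N
  Ry@0 = -157.7823 N
  Ry@4 = +4811.9023 N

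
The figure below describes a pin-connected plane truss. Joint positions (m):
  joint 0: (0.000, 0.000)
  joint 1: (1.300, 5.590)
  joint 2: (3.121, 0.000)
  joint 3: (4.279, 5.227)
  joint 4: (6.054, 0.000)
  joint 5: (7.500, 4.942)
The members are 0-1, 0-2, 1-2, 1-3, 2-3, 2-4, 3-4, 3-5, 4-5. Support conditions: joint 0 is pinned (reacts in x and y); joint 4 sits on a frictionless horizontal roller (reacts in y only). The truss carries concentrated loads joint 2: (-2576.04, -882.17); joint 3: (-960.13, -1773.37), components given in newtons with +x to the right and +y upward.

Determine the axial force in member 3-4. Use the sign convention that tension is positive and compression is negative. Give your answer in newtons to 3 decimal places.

-928.550

N=6 nodes, M=9 members, R=3 reactions → 2N=12, M+R=12
member 0 (0-1): L=5.7392, (cx,cy)=(0.2265,0.9740)
member 1 (0-2): L=3.1210, (cx,cy)=(1.0000,0.0000)
member 2 (1-2): L=5.8791, (cx,cy)=(0.3097,-0.9508)
member 3 (1-3): L=3.0010, (cx,cy)=(0.9927,-0.1210)
member 4 (2-3): L=5.3537, (cx,cy)=(0.2163,0.9763)
member 5 (2-4): L=2.9330, (cx,cy)=(1.0000,0.0000)
member 6 (3-4): L=5.5202, (cx,cy)=(0.3215,-0.9469)
member 7 (3-5): L=3.2336, (cx,cy)=(0.9961,-0.0881)
member 8 (4-5): L=5.1492, (cx,cy)=(0.2808,0.9598)
solve A·x = −loads:
  F[0-1] = -1823.7043 N (compression)
  F[0-2] = -3123.0764 N (compression)
  F[1-2] = +2000.5279 N (tension)
  F[1-3] = -1040.3757 N (compression)
  F[2-3] = -1044.7054 N (compression)
  F[2-4] = +298.5740 N (tension)
  F[3-4] = -928.5499 N (compression)
  F[3-5] = -0.0000 N (compression)
  F[4-5] = +0.0000 N (tension)
  Rx@0 = +3536.1700 N
  Ry@0 = +1776.3026 N
  Ry@4 = +879.2374 N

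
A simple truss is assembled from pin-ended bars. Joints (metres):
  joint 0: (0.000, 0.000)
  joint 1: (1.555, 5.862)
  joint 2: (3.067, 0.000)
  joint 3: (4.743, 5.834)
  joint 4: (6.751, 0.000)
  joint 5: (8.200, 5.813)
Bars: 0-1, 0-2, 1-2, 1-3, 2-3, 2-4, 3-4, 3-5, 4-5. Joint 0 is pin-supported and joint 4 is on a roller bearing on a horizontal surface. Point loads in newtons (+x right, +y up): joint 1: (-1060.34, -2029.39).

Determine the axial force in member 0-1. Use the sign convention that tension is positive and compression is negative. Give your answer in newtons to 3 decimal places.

-2568.522

N=6 nodes, M=9 members, R=3 reactions → 2N=12, M+R=12
member 0 (0-1): L=6.0647, (cx,cy)=(0.2564,0.9666)
member 1 (0-2): L=3.0670, (cx,cy)=(1.0000,0.0000)
member 2 (1-2): L=6.0539, (cx,cy)=(0.2498,-0.9683)
member 3 (1-3): L=3.1881, (cx,cy)=(1.0000,-0.0088)
member 4 (2-3): L=6.0700, (cx,cy)=(0.2761,0.9611)
member 5 (2-4): L=3.6840, (cx,cy)=(1.0000,0.0000)
member 6 (3-4): L=6.1699, (cx,cy)=(0.3255,-0.9456)
member 7 (3-5): L=3.4571, (cx,cy)=(1.0000,-0.0061)
member 8 (4-5): L=5.9909, (cx,cy)=(0.2419,0.9703)
solve A·x = −loads:
  F[0-1] = -2568.5217 N (compression)
  F[0-2] = -401.7707 N (compression)
  F[1-2] = +465.5133 N (tension)
  F[1-3] = +285.5160 N (tension)
  F[2-3] = -468.9924 N (compression)
  F[2-4] = -156.0099 N (compression)
  F[3-4] = +479.3651 N (tension)
  F[3-5] = -0.0000 N (compression)
  F[4-5] = +0.0000 N (tension)
  Rx@0 = +1060.3400 N
  Ry@0 = +2482.6579 N
  Ry@4 = -453.2679 N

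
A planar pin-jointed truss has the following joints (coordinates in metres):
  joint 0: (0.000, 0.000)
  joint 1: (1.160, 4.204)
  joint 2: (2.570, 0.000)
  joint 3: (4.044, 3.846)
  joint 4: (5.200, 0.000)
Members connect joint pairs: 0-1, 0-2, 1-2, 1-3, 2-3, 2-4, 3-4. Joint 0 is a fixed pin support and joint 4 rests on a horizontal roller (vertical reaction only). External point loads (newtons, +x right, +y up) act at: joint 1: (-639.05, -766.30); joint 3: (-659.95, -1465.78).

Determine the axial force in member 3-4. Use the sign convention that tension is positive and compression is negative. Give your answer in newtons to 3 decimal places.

N=5 nodes, M=7 members, R=3 reactions → 2N=10, M+R=10
member 0 (0-1): L=4.3611, (cx,cy)=(0.2660,0.9640)
member 1 (0-2): L=2.5700, (cx,cy)=(1.0000,0.0000)
member 2 (1-2): L=4.4342, (cx,cy)=(0.3180,-0.9481)
member 3 (1-3): L=2.9061, (cx,cy)=(0.9924,-0.1232)
member 4 (2-3): L=4.1188, (cx,cy)=(0.3579,0.9338)
member 5 (2-4): L=2.6300, (cx,cy)=(1.0000,0.0000)
member 6 (3-4): L=4.0160, (cx,cy)=(0.2879,-0.9577)
solve A·x = −loads:
  F[0-1] = -1997.9398 N (compression)
  F[0-2] = -767.5724 N (compression)
  F[1-2] = +1261.5879 N (tension)
  F[1-3] = -295.7982 N (compression)
  F[2-3] = -1280.9417 N (compression)
  F[2-4] = +92.0091 N (tension)
  F[3-4] = -319.6419 N (compression)
  Rx@0 = +1299.0000 N
  Ry@0 = +1925.9668 N
  Ry@4 = +306.1132 N

-319.642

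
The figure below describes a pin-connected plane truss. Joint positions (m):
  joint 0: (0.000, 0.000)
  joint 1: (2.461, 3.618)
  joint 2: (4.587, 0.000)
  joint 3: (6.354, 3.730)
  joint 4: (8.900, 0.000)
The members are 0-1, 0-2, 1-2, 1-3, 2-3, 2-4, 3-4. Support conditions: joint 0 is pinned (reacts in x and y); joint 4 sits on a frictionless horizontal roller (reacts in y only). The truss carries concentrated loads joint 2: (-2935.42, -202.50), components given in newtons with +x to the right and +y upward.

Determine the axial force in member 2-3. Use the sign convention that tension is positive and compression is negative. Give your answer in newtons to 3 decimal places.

N=5 nodes, M=7 members, R=3 reactions → 2N=10, M+R=10
member 0 (0-1): L=4.3757, (cx,cy)=(0.5624,0.8268)
member 1 (0-2): L=4.5870, (cx,cy)=(1.0000,0.0000)
member 2 (1-2): L=4.1964, (cx,cy)=(0.5066,-0.8622)
member 3 (1-3): L=3.8946, (cx,cy)=(0.9996,0.0288)
member 4 (2-3): L=4.1274, (cx,cy)=(0.4281,0.9037)
member 5 (2-4): L=4.3130, (cx,cy)=(1.0000,0.0000)
member 6 (3-4): L=4.5161, (cx,cy)=(0.5638,-0.8259)
solve A·x = −loads:
  F[0-1] = -118.6834 N (compression)
  F[0-2] = -2868.6690 N (compression)
  F[1-2] = +109.7386 N (tension)
  F[1-3] = -122.3978 N (compression)
  F[2-3] = +119.3806 N (tension)
  F[2-4] = +71.2383 N (tension)
  F[3-4] = -126.3621 N (compression)
  Rx@0 = +2935.4200 N
  Ry@0 = +98.1329 N
  Ry@4 = +104.3671 N

119.381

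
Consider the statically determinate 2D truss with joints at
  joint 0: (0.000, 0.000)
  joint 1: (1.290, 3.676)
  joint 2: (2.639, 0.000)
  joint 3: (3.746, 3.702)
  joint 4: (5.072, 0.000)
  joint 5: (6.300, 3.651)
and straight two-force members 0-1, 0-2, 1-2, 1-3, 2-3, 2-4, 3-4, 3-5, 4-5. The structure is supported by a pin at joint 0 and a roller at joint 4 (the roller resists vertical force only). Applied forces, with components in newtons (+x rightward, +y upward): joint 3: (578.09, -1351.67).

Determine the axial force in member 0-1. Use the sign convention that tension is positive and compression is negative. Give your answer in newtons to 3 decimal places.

N=6 nodes, M=9 members, R=3 reactions → 2N=12, M+R=12
member 0 (0-1): L=3.8958, (cx,cy)=(0.3311,0.9436)
member 1 (0-2): L=2.6390, (cx,cy)=(1.0000,0.0000)
member 2 (1-2): L=3.9157, (cx,cy)=(0.3445,-0.9388)
member 3 (1-3): L=2.4561, (cx,cy)=(0.9999,0.0106)
member 4 (2-3): L=3.8640, (cx,cy)=(0.2865,0.9581)
member 5 (2-4): L=2.4330, (cx,cy)=(1.0000,0.0000)
member 6 (3-4): L=3.9323, (cx,cy)=(0.3372,-0.9414)
member 7 (3-5): L=2.5545, (cx,cy)=(0.9998,-0.0200)
member 8 (4-5): L=3.8520, (cx,cy)=(0.3188,0.9478)
solve A·x = −loads:
  F[0-1] = +72.6670 N (tension)
  F[0-2] = +554.0279 N (tension)
  F[1-2] = -72.4859 N (compression)
  F[1-3] = +49.0369 N (tension)
  F[2-3] = +71.0257 N (tension)
  F[2-4] = +508.7075 N (tension)
  F[3-4] = -1508.5947 N (compression)
  F[3-5] = -0.0000 N (compression)
  F[4-5] = +0.0000 N (tension)
  Rx@0 = -578.0900 N
  Ry@0 = -68.5676 N
  Ry@4 = +1420.2376 N

72.667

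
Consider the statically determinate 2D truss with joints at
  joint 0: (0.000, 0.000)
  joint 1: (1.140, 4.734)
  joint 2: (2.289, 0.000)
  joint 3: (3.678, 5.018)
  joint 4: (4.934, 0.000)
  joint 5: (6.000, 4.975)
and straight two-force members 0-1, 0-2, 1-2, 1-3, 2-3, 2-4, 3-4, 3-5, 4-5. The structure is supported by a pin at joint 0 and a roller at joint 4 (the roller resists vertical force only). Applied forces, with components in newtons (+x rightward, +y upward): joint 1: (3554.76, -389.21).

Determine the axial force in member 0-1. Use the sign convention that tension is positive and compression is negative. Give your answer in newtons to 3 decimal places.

3200.328

N=6 nodes, M=9 members, R=3 reactions → 2N=12, M+R=12
member 0 (0-1): L=4.8693, (cx,cy)=(0.2341,0.9722)
member 1 (0-2): L=2.2890, (cx,cy)=(1.0000,0.0000)
member 2 (1-2): L=4.8714, (cx,cy)=(0.2359,-0.9718)
member 3 (1-3): L=2.5538, (cx,cy)=(0.9938,0.1112)
member 4 (2-3): L=5.2067, (cx,cy)=(0.2668,0.9638)
member 5 (2-4): L=2.6450, (cx,cy)=(1.0000,0.0000)
member 6 (3-4): L=5.1728, (cx,cy)=(0.2428,-0.9701)
member 7 (3-5): L=2.3224, (cx,cy)=(0.9998,-0.0185)
member 8 (4-5): L=5.0879, (cx,cy)=(0.2095,0.9778)
solve A·x = −loads:
  F[0-1] = +3200.3278 N (tension)
  F[0-2] = +2805.5039 N (tension)
  F[1-2] = -3821.4869 N (compression)
  F[1-3] = -1916.0354 N (compression)
  F[2-3] = +3853.3127 N (tension)
  F[2-4] = +876.1950 N (tension)
  F[3-4] = -3608.5841 N (compression)
  F[3-5] = -0.0000 N (compression)
  F[4-5] = +0.0000 N (tension)
  Rx@0 = -3554.7600 N
  Ry@0 = -3111.3845 N
  Ry@4 = +3500.5945 N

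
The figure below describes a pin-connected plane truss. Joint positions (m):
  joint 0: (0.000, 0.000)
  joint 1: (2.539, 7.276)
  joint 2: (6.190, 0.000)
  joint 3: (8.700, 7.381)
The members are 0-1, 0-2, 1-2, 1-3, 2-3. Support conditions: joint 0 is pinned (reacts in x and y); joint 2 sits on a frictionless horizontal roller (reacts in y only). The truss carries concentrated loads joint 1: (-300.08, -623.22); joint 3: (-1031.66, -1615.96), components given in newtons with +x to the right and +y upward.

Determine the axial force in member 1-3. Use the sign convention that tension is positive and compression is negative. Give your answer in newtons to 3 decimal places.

N=4 nodes, M=5 members, R=3 reactions → 2N=8, M+R=8
member 0 (0-1): L=7.7063, (cx,cy)=(0.3295,0.9442)
member 1 (0-2): L=6.1900, (cx,cy)=(1.0000,0.0000)
member 2 (1-2): L=8.1406, (cx,cy)=(0.4485,-0.8938)
member 3 (1-3): L=6.1619, (cx,cy)=(0.9999,0.0170)
member 4 (2-3): L=7.7961, (cx,cy)=(0.3220,0.9468)
solve A·x = −loads:
  F[0-1] = -1371.8094 N (compression)
  F[0-2] = -879.7676 N (compression)
  F[1-2] = +742.6041 N (tension)
  F[1-3] = -485.0138 N (compression)
  F[2-3] = -1698.1116 N (compression)
  Rx@0 = +1331.7400 N
  Ry@0 = +1295.2151 N
  Ry@2 = +943.9649 N

-485.014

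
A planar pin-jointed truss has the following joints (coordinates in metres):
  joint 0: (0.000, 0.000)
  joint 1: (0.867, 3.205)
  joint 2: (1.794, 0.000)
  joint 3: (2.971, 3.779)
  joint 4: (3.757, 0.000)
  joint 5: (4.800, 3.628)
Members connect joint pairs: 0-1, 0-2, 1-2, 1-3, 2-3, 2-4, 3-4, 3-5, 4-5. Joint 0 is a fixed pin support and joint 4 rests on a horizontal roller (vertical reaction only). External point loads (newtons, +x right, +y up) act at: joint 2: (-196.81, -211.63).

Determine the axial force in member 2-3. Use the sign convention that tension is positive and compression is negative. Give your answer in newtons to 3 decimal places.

N=6 nodes, M=9 members, R=3 reactions → 2N=12, M+R=12
member 0 (0-1): L=3.3202, (cx,cy)=(0.2611,0.9653)
member 1 (0-2): L=1.7940, (cx,cy)=(1.0000,0.0000)
member 2 (1-2): L=3.3364, (cx,cy)=(0.2778,-0.9606)
member 3 (1-3): L=2.1809, (cx,cy)=(0.9647,0.2632)
member 4 (2-3): L=3.9581, (cx,cy)=(0.2974,0.9548)
member 5 (2-4): L=1.9630, (cx,cy)=(1.0000,0.0000)
member 6 (3-4): L=3.8599, (cx,cy)=(0.2036,-0.9790)
member 7 (3-5): L=1.8352, (cx,cy)=(0.9966,-0.0823)
member 8 (4-5): L=3.7749, (cx,cy)=(0.2763,0.9611)
solve A·x = −loads:
  F[0-1] = -114.5493 N (compression)
  F[0-2] = -166.8979 N (compression)
  F[1-2] = +98.8150 N (tension)
  F[1-3] = -59.4641 N (compression)
  F[2-3] = +122.2354 N (tension)
  F[2-4] = +21.0186 N (tension)
  F[3-4] = -103.2179 N (compression)
  F[3-5] = -0.0000 N (tension)
  F[4-5] = +0.0000 N (tension)
  Rx@0 = +196.8100 N
  Ry@0 = +110.5748 N
  Ry@4 = +101.0552 N

122.235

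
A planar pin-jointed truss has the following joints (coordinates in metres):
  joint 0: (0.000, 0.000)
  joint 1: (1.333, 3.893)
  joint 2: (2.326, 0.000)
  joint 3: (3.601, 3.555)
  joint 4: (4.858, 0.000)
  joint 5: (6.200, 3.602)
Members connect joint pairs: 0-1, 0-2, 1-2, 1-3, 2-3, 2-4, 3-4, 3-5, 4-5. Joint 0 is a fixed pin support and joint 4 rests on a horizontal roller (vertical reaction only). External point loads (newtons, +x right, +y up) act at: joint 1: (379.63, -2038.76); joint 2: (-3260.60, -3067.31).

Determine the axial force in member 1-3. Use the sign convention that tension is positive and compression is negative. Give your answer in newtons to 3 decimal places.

-1594.255

N=6 nodes, M=9 members, R=3 reactions → 2N=12, M+R=12
member 0 (0-1): L=4.1149, (cx,cy)=(0.3239,0.9461)
member 1 (0-2): L=2.3260, (cx,cy)=(1.0000,0.0000)
member 2 (1-2): L=4.0176, (cx,cy)=(0.2472,-0.9690)
member 3 (1-3): L=2.2930, (cx,cy)=(0.9891,-0.1474)
member 4 (2-3): L=3.7767, (cx,cy)=(0.3376,0.9413)
member 5 (2-4): L=2.5320, (cx,cy)=(1.0000,0.0000)
member 6 (3-4): L=3.7707, (cx,cy)=(0.3334,-0.9428)
member 7 (3-5): L=2.5994, (cx,cy)=(0.9998,0.0181)
member 8 (4-5): L=3.8439, (cx,cy)=(0.3491,0.9371)
solve A·x = −loads:
  F[0-1] = -2931.9086 N (compression)
  F[0-2] = -1931.1920 N (compression)
  F[1-2] = +1001.1037 N (tension)
  F[1-3] = -1594.2549 N (compression)
  F[2-3] = +2228.0718 N (tension)
  F[2-4] = +824.6564 N (tension)
  F[3-4] = -2473.7634 N (compression)
  F[3-5] = +0.0000 N (tension)
  F[4-5] = -0.0000 N (compression)
  Rx@0 = +2880.9700 N
  Ry@0 = +2773.8078 N
  Ry@4 = +2332.2622 N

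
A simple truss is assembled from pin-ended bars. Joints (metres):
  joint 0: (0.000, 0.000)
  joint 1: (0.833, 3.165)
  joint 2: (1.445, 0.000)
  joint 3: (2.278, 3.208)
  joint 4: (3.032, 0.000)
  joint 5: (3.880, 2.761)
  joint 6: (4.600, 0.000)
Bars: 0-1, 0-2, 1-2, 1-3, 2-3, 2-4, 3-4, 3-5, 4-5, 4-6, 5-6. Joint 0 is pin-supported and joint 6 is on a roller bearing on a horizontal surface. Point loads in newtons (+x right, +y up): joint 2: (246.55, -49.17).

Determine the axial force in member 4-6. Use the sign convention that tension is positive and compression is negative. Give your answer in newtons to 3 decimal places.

N=7 nodes, M=11 members, R=3 reactions → 2N=14, M+R=14
member 0 (0-1): L=3.2728, (cx,cy)=(0.2545,0.9671)
member 1 (0-2): L=1.4450, (cx,cy)=(1.0000,0.0000)
member 2 (1-2): L=3.2236, (cx,cy)=(0.1898,-0.9818)
member 3 (1-3): L=1.4456, (cx,cy)=(0.9996,0.0297)
member 4 (2-3): L=3.3144, (cx,cy)=(0.2513,0.9679)
member 5 (2-4): L=1.5870, (cx,cy)=(1.0000,0.0000)
member 6 (3-4): L=3.2954, (cx,cy)=(0.2288,-0.9735)
member 7 (3-5): L=1.6632, (cx,cy)=(0.9632,-0.2688)
member 8 (4-5): L=2.8883, (cx,cy)=(0.2936,0.9559)
member 9 (4-6): L=1.5680, (cx,cy)=(1.0000,0.0000)
member 10 (5-6): L=2.8533, (cx,cy)=(0.2523,-0.9676)
solve A·x = −loads:
  F[0-1] = -34.8727 N (compression)
  F[0-2] = +255.4259 N (tension)
  F[1-2] = +33.8849 N (tension)
  F[1-3] = -15.3157 N (compression)
  F[2-3] = +16.4287 N (tension)
  F[2-4] = +11.1799 N (tension)
  F[3-4] = -13.5509 N (compression)
  F[3-5] = -8.3880 N (compression)
  F[4-5] = +13.7996 N (tension)
  F[4-6] = +4.0279 N (tension)
  F[5-6] = -15.9623 N (compression)
  Rx@0 = -246.5500 N
  Ry@0 = +33.7242 N
  Ry@6 = +15.4458 N

4.028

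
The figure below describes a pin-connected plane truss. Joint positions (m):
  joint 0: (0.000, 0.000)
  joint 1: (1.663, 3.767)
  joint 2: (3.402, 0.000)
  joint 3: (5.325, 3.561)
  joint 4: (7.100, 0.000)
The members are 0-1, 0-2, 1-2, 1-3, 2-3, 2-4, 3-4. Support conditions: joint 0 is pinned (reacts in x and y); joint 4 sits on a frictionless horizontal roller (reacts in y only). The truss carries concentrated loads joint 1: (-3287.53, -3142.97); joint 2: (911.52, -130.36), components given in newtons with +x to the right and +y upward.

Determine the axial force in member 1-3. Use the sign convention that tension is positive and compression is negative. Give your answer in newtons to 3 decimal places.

954.553

N=5 nodes, M=7 members, R=3 reactions → 2N=10, M+R=10
member 0 (0-1): L=4.1177, (cx,cy)=(0.4039,0.9148)
member 1 (0-2): L=3.4020, (cx,cy)=(1.0000,0.0000)
member 2 (1-2): L=4.1490, (cx,cy)=(0.4191,-0.9079)
member 3 (1-3): L=3.6678, (cx,cy)=(0.9984,-0.0562)
member 4 (2-3): L=4.0471, (cx,cy)=(0.4752,0.8799)
member 5 (2-4): L=3.6980, (cx,cy)=(1.0000,0.0000)
member 6 (3-4): L=3.9789, (cx,cy)=(0.4461,-0.8950)
solve A·x = −loads:
  F[0-1] = -4611.7775 N (compression)
  F[0-2] = -513.4910 N (compression)
  F[1-2] = +1126.0468 N (tension)
  F[1-3] = +954.5526 N (tension)
  F[2-3] = -1013.7582 N (compression)
  F[2-4] = -471.3481 N (compression)
  F[3-4] = +1056.5797 N (tension)
  Rx@0 = +2376.0100 N
  Ry@0 = +4218.9471 N
  Ry@4 = -945.6171 N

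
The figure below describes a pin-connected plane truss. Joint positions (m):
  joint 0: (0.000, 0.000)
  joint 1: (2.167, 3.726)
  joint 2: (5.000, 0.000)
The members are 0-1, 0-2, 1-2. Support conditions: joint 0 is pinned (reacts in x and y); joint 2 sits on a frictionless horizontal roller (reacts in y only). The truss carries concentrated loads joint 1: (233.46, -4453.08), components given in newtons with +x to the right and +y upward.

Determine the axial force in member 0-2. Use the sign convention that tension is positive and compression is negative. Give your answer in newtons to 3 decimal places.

N=3 nodes, M=3 members, R=3 reactions → 2N=6, M+R=6
member 0 (0-1): L=4.3103, (cx,cy)=(0.5027,0.8644)
member 1 (0-2): L=5.0000, (cx,cy)=(1.0000,0.0000)
member 2 (1-2): L=4.6807, (cx,cy)=(0.6053,-0.7960)
solve A·x = −loads:
  F[0-1] = -2717.5462 N (compression)
  F[0-2] = +1599.6940 N (tension)
  F[1-2] = -2643.0250 N (compression)
  Rx@0 = -233.4600 N
  Ry@0 = +2349.1407 N
  Ry@2 = +2103.9393 N

1599.694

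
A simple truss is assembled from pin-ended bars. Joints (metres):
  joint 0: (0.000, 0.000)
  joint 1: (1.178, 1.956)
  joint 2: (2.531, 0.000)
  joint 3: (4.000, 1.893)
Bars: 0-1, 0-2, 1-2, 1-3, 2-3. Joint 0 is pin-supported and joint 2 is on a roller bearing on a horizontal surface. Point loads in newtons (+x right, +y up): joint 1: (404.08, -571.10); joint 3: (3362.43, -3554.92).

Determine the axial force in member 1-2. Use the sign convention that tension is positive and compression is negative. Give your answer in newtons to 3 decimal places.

-6432.905

N=4 nodes, M=5 members, R=3 reactions → 2N=8, M+R=8
member 0 (0-1): L=2.2833, (cx,cy)=(0.5159,0.8566)
member 1 (0-2): L=2.5310, (cx,cy)=(1.0000,0.0000)
member 2 (1-2): L=2.3783, (cx,cy)=(0.5689,-0.8224)
member 3 (1-3): L=2.8227, (cx,cy)=(0.9998,-0.0223)
member 4 (2-3): L=2.3961, (cx,cy)=(0.6131,0.7900)
solve A·x = −loads:
  F[0-1] = +5352.4372 N (tension)
  F[0-2] = +1005.1236 N (tension)
  F[1-2] = -6432.9051 N (compression)
  F[1-3] = +6018.3694 N (tension)
  F[2-3] = -4329.7261 N (compression)
  Rx@0 = -3766.5100 N
  Ry@0 = -4585.1204 N
  Ry@2 = +8711.1404 N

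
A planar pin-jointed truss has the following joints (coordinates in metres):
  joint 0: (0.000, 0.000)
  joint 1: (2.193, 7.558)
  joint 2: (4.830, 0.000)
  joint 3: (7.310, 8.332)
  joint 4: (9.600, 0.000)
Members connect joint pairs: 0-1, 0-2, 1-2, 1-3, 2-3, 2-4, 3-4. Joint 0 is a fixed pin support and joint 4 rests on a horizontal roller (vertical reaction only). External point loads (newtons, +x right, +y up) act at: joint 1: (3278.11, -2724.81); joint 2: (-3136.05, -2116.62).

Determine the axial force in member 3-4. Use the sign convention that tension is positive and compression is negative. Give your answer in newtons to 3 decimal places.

N=5 nodes, M=7 members, R=3 reactions → 2N=10, M+R=10
member 0 (0-1): L=7.8697, (cx,cy)=(0.2787,0.9604)
member 1 (0-2): L=4.8300, (cx,cy)=(1.0000,0.0000)
member 2 (1-2): L=8.0048, (cx,cy)=(0.3294,-0.9442)
member 3 (1-3): L=5.1752, (cx,cy)=(0.9888,0.1496)
member 4 (2-3): L=8.6933, (cx,cy)=(0.2853,0.9584)
member 5 (2-4): L=4.7700, (cx,cy)=(1.0000,0.0000)
member 6 (3-4): L=8.6410, (cx,cy)=(0.2650,-0.9642)
solve A·x = −loads:
  F[0-1] = -596.8707 N (compression)
  F[0-2] = +308.3856 N (tension)
  F[1-2] = -2688.6931 N (compression)
  F[1-3] = -2587.8145 N (compression)
  F[2-3] = +4857.0711 N (tension)
  F[2-4] = +1173.0896 N (tension)
  F[3-4] = -4426.4757 N (compression)
  Rx@0 = -142.0600 N
  Ry@0 = +573.2281 N
  Ry@4 = +4268.2019 N

-4426.476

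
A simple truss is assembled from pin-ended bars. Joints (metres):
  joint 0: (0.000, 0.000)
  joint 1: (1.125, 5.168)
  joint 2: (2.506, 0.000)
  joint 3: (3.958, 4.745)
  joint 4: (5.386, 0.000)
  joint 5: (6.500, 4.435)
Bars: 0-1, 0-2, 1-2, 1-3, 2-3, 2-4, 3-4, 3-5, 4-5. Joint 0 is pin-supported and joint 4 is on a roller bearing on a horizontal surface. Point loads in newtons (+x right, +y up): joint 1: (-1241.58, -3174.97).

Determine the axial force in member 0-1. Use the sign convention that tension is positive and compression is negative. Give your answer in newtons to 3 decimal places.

-3789.850

N=6 nodes, M=9 members, R=3 reactions → 2N=12, M+R=12
member 0 (0-1): L=5.2890, (cx,cy)=(0.2127,0.9771)
member 1 (0-2): L=2.5060, (cx,cy)=(1.0000,0.0000)
member 2 (1-2): L=5.3493, (cx,cy)=(0.2582,-0.9661)
member 3 (1-3): L=2.8644, (cx,cy)=(0.9890,-0.1477)
member 4 (2-3): L=4.9622, (cx,cy)=(0.2926,0.9562)
member 5 (2-4): L=2.8800, (cx,cy)=(1.0000,0.0000)
member 6 (3-4): L=4.9552, (cx,cy)=(0.2882,-0.9576)
member 7 (3-5): L=2.5608, (cx,cy)=(0.9926,-0.1211)
member 8 (4-5): L=4.5728, (cx,cy)=(0.2436,0.9699)
solve A·x = −loads:
  F[0-1] = -3789.8499 N (compression)
  F[0-2] = -435.4624 N (compression)
  F[1-2] = +499.3082 N (tension)
  F[1-3] = +309.9579 N (tension)
  F[2-3] = -504.4621 N (compression)
  F[2-4] = -158.9475 N (compression)
  F[3-4] = +551.5544 N (tension)
  F[3-5] = +0.0000 N (tension)
  F[4-5] = -0.0000 N (compression)
  Rx@0 = +1241.5800 N
  Ry@0 = +3703.1253 N
  Ry@4 = -528.1553 N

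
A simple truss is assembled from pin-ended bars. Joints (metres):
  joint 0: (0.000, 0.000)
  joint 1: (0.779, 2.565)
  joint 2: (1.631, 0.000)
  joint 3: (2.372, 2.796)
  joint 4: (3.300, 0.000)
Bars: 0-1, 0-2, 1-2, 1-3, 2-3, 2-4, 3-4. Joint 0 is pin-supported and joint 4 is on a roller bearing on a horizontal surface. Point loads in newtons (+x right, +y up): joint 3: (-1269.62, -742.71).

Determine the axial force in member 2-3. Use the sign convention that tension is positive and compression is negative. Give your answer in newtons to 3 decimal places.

N=5 nodes, M=7 members, R=3 reactions → 2N=10, M+R=10
member 0 (0-1): L=2.6807, (cx,cy)=(0.2906,0.9568)
member 1 (0-2): L=1.6310, (cx,cy)=(1.0000,0.0000)
member 2 (1-2): L=2.7028, (cx,cy)=(0.3152,-0.9490)
member 3 (1-3): L=1.6097, (cx,cy)=(0.9896,0.1435)
member 4 (2-3): L=2.8925, (cx,cy)=(0.2562,0.9666)
member 5 (2-4): L=1.6690, (cx,cy)=(1.0000,0.0000)
member 6 (3-4): L=2.9460, (cx,cy)=(0.3150,-0.9491)
solve A·x = −loads:
  F[0-1] = -1342.5089 N (compression)
  F[0-2] = -879.4903 N (compression)
  F[1-2] = +1234.5107 N (tension)
  F[1-3] = -787.4335 N (compression)
  F[2-3] = -1212.0154 N (compression)
  F[2-4] = -179.8460 N (compression)
  F[3-4] = +570.9296 N (tension)
  Rx@0 = +1269.6200 N
  Ry@0 = +1284.5735 N
  Ry@4 = -541.8635 N

-1212.015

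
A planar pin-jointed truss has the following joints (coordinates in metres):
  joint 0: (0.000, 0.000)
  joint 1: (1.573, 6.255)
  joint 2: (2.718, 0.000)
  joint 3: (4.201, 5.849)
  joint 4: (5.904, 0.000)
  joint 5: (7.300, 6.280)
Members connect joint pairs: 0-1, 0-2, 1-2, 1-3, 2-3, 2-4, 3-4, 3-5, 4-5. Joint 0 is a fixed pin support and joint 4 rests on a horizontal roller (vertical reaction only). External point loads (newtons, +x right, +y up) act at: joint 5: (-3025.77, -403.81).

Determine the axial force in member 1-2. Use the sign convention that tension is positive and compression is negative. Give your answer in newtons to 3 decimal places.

N=6 nodes, M=9 members, R=3 reactions → 2N=12, M+R=12
member 0 (0-1): L=6.4498, (cx,cy)=(0.2439,0.9698)
member 1 (0-2): L=2.7180, (cx,cy)=(1.0000,0.0000)
member 2 (1-2): L=6.3589, (cx,cy)=(0.1801,-0.9837)
member 3 (1-3): L=2.6592, (cx,cy)=(0.9883,-0.1527)
member 4 (2-3): L=6.0341, (cx,cy)=(0.2458,0.9693)
member 5 (2-4): L=3.1860, (cx,cy)=(1.0000,0.0000)
member 6 (3-4): L=6.0919, (cx,cy)=(0.2796,-0.9601)
member 7 (3-5): L=3.1288, (cx,cy)=(0.9905,0.1378)
member 8 (4-5): L=6.4333, (cx,cy)=(0.2170,0.9762)
solve A·x = −loads:
  F[0-1] = -3220.2248 N (compression)
  F[0-2] = -2240.4049 N (compression)
  F[1-2] = +3394.2151 N (tension)
  F[1-3] = -1413.1004 N (compression)
  F[2-3] = -3444.3840 N (compression)
  F[2-4] = -782.7080 N (compression)
  F[3-4] = +2813.8150 N (tension)
  F[3-5] = -3058.8311 N (compression)
  F[4-5] = +17.9762 N (tension)
  Rx@0 = +3025.7700 N
  Ry@0 = +3122.9873 N
  Ry@4 = -2719.1773 N

3394.215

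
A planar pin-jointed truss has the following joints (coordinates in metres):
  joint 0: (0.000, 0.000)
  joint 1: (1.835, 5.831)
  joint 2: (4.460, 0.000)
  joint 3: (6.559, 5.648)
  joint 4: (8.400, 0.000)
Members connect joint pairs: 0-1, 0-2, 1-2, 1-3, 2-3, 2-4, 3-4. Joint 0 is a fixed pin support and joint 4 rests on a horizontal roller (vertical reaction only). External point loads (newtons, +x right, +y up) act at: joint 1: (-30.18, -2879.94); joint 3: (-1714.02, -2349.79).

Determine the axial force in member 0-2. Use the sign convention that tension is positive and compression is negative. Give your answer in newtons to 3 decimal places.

N=5 nodes, M=7 members, R=3 reactions → 2N=10, M+R=10
member 0 (0-1): L=6.1129, (cx,cy)=(0.3002,0.9539)
member 1 (0-2): L=4.4600, (cx,cy)=(1.0000,0.0000)
member 2 (1-2): L=6.3946, (cx,cy)=(0.4105,-0.9119)
member 3 (1-3): L=4.7275, (cx,cy)=(0.9993,-0.0387)
member 4 (2-3): L=6.0254, (cx,cy)=(0.3484,0.9374)
member 5 (2-4): L=3.9400, (cx,cy)=(1.0000,0.0000)
member 6 (3-4): L=5.9405, (cx,cy)=(0.3099,-0.9508)
solve A·x = −loads:
  F[0-1] = -4129.6858 N (compression)
  F[0-2] = -504.5348 N (compression)
  F[1-2] = +1234.5934 N (tension)
  F[1-3] = -1717.5745 N (compression)
  F[2-3] = -1201.0052 N (compression)
  F[2-4] = +420.6463 N (tension)
  F[3-4] = -1357.3256 N (compression)
  Rx@0 = +1744.2000 N
  Ry@0 = +3939.2302 N
  Ry@4 = +1290.4998 N

-504.535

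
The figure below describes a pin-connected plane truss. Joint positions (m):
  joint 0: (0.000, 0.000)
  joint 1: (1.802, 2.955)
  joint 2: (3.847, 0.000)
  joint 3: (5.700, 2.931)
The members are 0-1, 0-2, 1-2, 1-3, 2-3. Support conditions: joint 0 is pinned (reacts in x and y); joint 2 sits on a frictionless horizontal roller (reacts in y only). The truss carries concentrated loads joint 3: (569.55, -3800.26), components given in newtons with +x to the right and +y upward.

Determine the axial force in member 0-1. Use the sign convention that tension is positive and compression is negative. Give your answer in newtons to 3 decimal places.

2652.250

N=4 nodes, M=5 members, R=3 reactions → 2N=8, M+R=8
member 0 (0-1): L=3.4611, (cx,cy)=(0.5206,0.8538)
member 1 (0-2): L=3.8470, (cx,cy)=(1.0000,0.0000)
member 2 (1-2): L=3.5936, (cx,cy)=(0.5691,-0.8223)
member 3 (1-3): L=3.8981, (cx,cy)=(1.0000,-0.0062)
member 4 (2-3): L=3.4676, (cx,cy)=(0.5344,0.8452)
solve A·x = −loads:
  F[0-1] = +2652.2495 N (tension)
  F[0-2] = -811.3262 N (compression)
  F[1-2] = -2775.9600 N (compression)
  F[1-3] = +2960.6347 N (tension)
  F[2-3] = -4474.4588 N (compression)
  Rx@0 = -569.5500 N
  Ry@0 = -2264.4224 N
  Ry@2 = +6064.6824 N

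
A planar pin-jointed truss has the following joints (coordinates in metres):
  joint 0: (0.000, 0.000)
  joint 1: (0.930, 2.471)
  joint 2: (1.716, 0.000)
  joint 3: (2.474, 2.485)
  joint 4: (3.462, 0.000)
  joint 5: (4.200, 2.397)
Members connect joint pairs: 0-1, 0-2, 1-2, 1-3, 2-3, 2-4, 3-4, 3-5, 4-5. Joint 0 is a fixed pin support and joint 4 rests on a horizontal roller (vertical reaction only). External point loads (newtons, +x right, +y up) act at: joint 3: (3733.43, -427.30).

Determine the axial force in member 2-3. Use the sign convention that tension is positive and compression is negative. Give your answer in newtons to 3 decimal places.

2657.446

N=6 nodes, M=9 members, R=3 reactions → 2N=12, M+R=12
member 0 (0-1): L=2.6402, (cx,cy)=(0.3522,0.9359)
member 1 (0-2): L=1.7160, (cx,cy)=(1.0000,0.0000)
member 2 (1-2): L=2.5930, (cx,cy)=(0.3031,-0.9530)
member 3 (1-3): L=1.5441, (cx,cy)=(1.0000,0.0091)
member 4 (2-3): L=2.5980, (cx,cy)=(0.2918,0.9565)
member 5 (2-4): L=1.7460, (cx,cy)=(1.0000,0.0000)
member 6 (3-4): L=2.6742, (cx,cy)=(0.3695,-0.9292)
member 7 (3-5): L=1.7282, (cx,cy)=(0.9987,-0.0509)
member 8 (4-5): L=2.5080, (cx,cy)=(0.2943,0.9557)
solve A·x = −loads:
  F[0-1] = +2733.0521 N (tension)
  F[0-2] = +2770.7291 N (tension)
  F[1-2] = -2667.3200 N (compression)
  F[1-3] = +1771.3026 N (tension)
  F[2-3] = +2657.4460 N (tension)
  F[2-4] = +1186.8667 N (tension)
  F[3-4] = -3212.4738 N (compression)
  F[3-5] = -0.0000 N (compression)
  F[4-5] = +0.0000 N (tension)
  Rx@0 = -3733.4300 N
  Ry@0 = -2557.8859 N
  Ry@4 = +2985.1859 N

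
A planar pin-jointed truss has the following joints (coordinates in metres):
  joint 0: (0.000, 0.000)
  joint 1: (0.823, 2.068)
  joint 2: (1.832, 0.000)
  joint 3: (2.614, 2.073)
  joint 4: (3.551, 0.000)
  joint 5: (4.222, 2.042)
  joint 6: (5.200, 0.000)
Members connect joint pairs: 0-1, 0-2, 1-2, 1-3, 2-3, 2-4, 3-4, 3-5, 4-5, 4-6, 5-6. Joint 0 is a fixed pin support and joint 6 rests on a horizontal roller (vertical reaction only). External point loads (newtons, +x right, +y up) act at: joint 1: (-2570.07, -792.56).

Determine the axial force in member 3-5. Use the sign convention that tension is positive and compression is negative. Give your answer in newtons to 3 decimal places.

N=7 nodes, M=11 members, R=3 reactions → 2N=14, M+R=14
member 0 (0-1): L=2.2257, (cx,cy)=(0.3698,0.9291)
member 1 (0-2): L=1.8320, (cx,cy)=(1.0000,0.0000)
member 2 (1-2): L=2.3010, (cx,cy)=(0.4385,-0.8987)
member 3 (1-3): L=1.7910, (cx,cy)=(1.0000,0.0028)
member 4 (2-3): L=2.2156, (cx,cy)=(0.3530,0.9356)
member 5 (2-4): L=1.7190, (cx,cy)=(1.0000,0.0000)
member 6 (3-4): L=2.2749, (cx,cy)=(0.4119,-0.9112)
member 7 (3-5): L=1.6083, (cx,cy)=(0.9998,-0.0193)
member 8 (4-5): L=2.1494, (cx,cy)=(0.3122,0.9500)
member 9 (4-6): L=1.6490, (cx,cy)=(1.0000,0.0000)
member 10 (5-6): L=2.2641, (cx,cy)=(0.4320,-0.9019)
solve A·x = −loads:
  F[0-1] = -1818.0734 N (compression)
  F[0-2] = -1897.8130 N (compression)
  F[1-2] = +1002.2250 N (tension)
  F[1-3] = +1458.3424 N (tension)
  F[2-3] = -962.6880 N (compression)
  F[2-4] = -1118.5532 N (compression)
  F[3-4] = +968.7788 N (tension)
  F[3-5] = +719.6651 N (tension)
  F[4-5] = -929.2268 N (compression)
  F[4-6] = -429.4479 N (compression)
  F[5-6] = +994.1948 N (tension)
  Rx@0 = +2570.0700 N
  Ry@0 = +1689.2192 N
  Ry@6 = -896.6592 N

719.665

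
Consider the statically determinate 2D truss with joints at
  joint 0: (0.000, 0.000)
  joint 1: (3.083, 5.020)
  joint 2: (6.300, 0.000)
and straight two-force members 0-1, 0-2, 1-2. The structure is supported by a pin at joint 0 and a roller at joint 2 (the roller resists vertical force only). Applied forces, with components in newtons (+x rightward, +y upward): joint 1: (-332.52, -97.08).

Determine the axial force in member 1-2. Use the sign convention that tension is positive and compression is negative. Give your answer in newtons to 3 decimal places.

N=3 nodes, M=3 members, R=3 reactions → 2N=6, M+R=6
member 0 (0-1): L=5.8911, (cx,cy)=(0.5233,0.8521)
member 1 (0-2): L=6.3000, (cx,cy)=(1.0000,0.0000)
member 2 (1-2): L=5.9623, (cx,cy)=(0.5396,-0.8420)
solve A·x = −loads:
  F[0-1] = -369.1136 N (compression)
  F[0-2] = -139.3517 N (compression)
  F[1-2] = +258.2724 N (tension)
  Rx@0 = +332.5200 N
  Ry@0 = +314.5328 N
  Ry@2 = -217.4528 N

258.272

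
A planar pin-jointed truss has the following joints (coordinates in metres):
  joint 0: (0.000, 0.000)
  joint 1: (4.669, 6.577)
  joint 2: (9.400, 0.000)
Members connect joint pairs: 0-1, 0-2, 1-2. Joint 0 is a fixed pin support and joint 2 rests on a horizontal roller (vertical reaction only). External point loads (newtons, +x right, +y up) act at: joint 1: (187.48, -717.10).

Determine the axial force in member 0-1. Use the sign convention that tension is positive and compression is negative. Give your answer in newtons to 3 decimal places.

-281.742

N=3 nodes, M=3 members, R=3 reactions → 2N=6, M+R=6
member 0 (0-1): L=8.0658, (cx,cy)=(0.5789,0.8154)
member 1 (0-2): L=9.4000, (cx,cy)=(1.0000,0.0000)
member 2 (1-2): L=8.1018, (cx,cy)=(0.5839,-0.8118)
solve A·x = −loads:
  F[0-1] = -281.7421 N (compression)
  F[0-2] = +350.5711 N (tension)
  F[1-2] = -600.3508 N (compression)
  Rx@0 = -187.4800 N
  Ry@0 = +229.7387 N
  Ry@2 = +487.3613 N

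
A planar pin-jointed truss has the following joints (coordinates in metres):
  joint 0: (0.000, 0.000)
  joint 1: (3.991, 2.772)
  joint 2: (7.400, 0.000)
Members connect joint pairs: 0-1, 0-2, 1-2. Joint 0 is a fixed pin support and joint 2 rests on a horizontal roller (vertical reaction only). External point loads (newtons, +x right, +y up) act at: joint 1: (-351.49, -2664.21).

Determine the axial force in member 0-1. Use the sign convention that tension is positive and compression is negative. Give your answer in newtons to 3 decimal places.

N=3 nodes, M=3 members, R=3 reactions → 2N=6, M+R=6
member 0 (0-1): L=4.8592, (cx,cy)=(0.8213,0.5705)
member 1 (0-2): L=7.4000, (cx,cy)=(1.0000,0.0000)
member 2 (1-2): L=4.3938, (cx,cy)=(0.7759,-0.6309)
solve A·x = −loads:
  F[0-1] = -2382.2875 N (compression)
  F[0-2] = +1605.1409 N (tension)
  F[1-2] = -2068.8264 N (compression)
  Rx@0 = +351.4900 N
  Ry@0 = +1359.0030 N
  Ry@2 = +1305.2070 N

-2382.288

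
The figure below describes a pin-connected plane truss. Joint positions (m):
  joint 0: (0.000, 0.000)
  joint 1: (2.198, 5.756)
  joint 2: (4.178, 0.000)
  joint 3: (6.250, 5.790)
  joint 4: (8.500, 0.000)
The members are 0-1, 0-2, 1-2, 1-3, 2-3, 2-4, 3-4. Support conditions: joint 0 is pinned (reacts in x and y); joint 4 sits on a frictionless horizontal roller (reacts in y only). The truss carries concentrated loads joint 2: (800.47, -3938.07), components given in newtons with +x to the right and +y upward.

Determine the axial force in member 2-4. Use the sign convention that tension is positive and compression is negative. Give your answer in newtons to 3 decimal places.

752.206

N=5 nodes, M=7 members, R=3 reactions → 2N=10, M+R=10
member 0 (0-1): L=6.1614, (cx,cy)=(0.3567,0.9342)
member 1 (0-2): L=4.1780, (cx,cy)=(1.0000,0.0000)
member 2 (1-2): L=6.0870, (cx,cy)=(0.3253,-0.9456)
member 3 (1-3): L=4.0521, (cx,cy)=(1.0000,0.0084)
member 4 (2-3): L=6.1496, (cx,cy)=(0.3369,0.9415)
member 5 (2-4): L=4.3220, (cx,cy)=(1.0000,0.0000)
member 6 (3-4): L=6.2118, (cx,cy)=(0.3622,-0.9321)
solve A·x = −loads:
  F[0-1] = -2143.4199 N (compression)
  F[0-2] = +1565.1085 N (tension)
  F[1-2] = +2104.6913 N (tension)
  F[1-3] = -1449.3073 N (compression)
  F[2-3] = +2068.8042 N (tension)
  F[2-4] = +752.2062 N (tension)
  F[3-4] = -2076.6946 N (compression)
  Rx@0 = -800.4700 N
  Ry@0 = +2002.3928 N
  Ry@4 = +1935.6772 N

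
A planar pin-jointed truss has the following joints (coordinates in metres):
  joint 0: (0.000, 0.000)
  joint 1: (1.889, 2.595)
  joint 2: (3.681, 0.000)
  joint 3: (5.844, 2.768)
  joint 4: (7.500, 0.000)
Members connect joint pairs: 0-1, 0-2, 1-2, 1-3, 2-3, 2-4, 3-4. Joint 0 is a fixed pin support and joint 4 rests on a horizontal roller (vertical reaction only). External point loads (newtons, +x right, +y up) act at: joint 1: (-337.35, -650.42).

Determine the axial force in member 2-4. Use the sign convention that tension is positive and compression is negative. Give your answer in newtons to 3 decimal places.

N=5 nodes, M=7 members, R=3 reactions → 2N=10, M+R=10
member 0 (0-1): L=3.2097, (cx,cy)=(0.5885,0.8085)
member 1 (0-2): L=3.6810, (cx,cy)=(1.0000,0.0000)
member 2 (1-2): L=3.1536, (cx,cy)=(0.5682,-0.8229)
member 3 (1-3): L=3.9588, (cx,cy)=(0.9990,0.0437)
member 4 (2-3): L=3.5129, (cx,cy)=(0.6157,0.7880)
member 5 (2-4): L=3.8190, (cx,cy)=(1.0000,0.0000)
member 6 (3-4): L=3.2255, (cx,cy)=(0.5134,-0.8581)
solve A·x = −loads:
  F[0-1] = -746.2448 N (compression)
  F[0-2] = +101.8327 N (tension)
  F[1-2] = -60.8106 N (compression)
  F[1-3] = -67.3422 N (compression)
  F[2-3] = +63.5047 N (tension)
  F[2-4] = +28.1759 N (tension)
  F[3-4] = -54.8809 N (compression)
  Rx@0 = +337.3500 N
  Ry@0 = +603.3240 N
  Ry@4 = +47.0960 N

28.176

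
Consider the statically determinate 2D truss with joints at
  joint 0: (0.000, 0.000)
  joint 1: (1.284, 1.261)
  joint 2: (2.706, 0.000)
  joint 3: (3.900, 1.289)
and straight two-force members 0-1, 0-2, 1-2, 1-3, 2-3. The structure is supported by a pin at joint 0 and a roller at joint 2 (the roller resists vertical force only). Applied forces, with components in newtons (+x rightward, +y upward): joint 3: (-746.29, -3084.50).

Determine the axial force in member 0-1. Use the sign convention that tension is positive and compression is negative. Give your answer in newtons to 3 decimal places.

N=4 nodes, M=5 members, R=3 reactions → 2N=8, M+R=8
member 0 (0-1): L=1.7997, (cx,cy)=(0.7135,0.7007)
member 1 (0-2): L=2.7060, (cx,cy)=(1.0000,0.0000)
member 2 (1-2): L=1.9006, (cx,cy)=(0.7482,-0.6635)
member 3 (1-3): L=2.6161, (cx,cy)=(0.9999,0.0107)
member 4 (2-3): L=1.7570, (cx,cy)=(0.6796,0.7336)
solve A·x = −loads:
  F[0-1] = +1435.0408 N (tension)
  F[0-2] = -1770.1457 N (compression)
  F[1-2] = -1481.1199 N (compression)
  F[1-3] = +2132.1407 N (tension)
  F[2-3] = -4235.5751 N (compression)
  Rx@0 = +746.2900 N
  Ry@0 = -1005.5156 N
  Ry@2 = +4090.0156 N

1435.041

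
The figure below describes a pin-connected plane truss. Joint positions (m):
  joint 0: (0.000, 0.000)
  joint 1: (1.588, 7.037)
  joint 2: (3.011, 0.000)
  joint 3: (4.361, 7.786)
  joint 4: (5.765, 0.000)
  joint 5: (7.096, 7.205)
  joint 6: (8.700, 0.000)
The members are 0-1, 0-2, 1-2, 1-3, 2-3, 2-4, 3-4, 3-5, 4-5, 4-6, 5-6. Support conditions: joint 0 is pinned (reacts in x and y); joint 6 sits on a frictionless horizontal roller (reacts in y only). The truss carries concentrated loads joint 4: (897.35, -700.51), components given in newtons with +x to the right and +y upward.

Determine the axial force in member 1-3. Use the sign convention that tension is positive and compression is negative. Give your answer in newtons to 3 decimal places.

N=7 nodes, M=11 members, R=3 reactions → 2N=14, M+R=14
member 0 (0-1): L=7.2140, (cx,cy)=(0.2201,0.9755)
member 1 (0-2): L=3.0110, (cx,cy)=(1.0000,0.0000)
member 2 (1-2): L=7.1794, (cx,cy)=(0.1982,-0.9802)
member 3 (1-3): L=2.8724, (cx,cy)=(0.9654,0.2608)
member 4 (2-3): L=7.9022, (cx,cy)=(0.1708,0.9853)
member 5 (2-4): L=2.7540, (cx,cy)=(1.0000,0.0000)
member 6 (3-4): L=7.9116, (cx,cy)=(0.1775,-0.9841)
member 7 (3-5): L=2.7960, (cx,cy)=(0.9782,-0.2078)
member 8 (4-5): L=7.3269, (cx,cy)=(0.1817,0.9834)
member 9 (4-6): L=2.9350, (cx,cy)=(1.0000,0.0000)
member 10 (5-6): L=7.3814, (cx,cy)=(0.2173,-0.9761)
solve A·x = −loads:
  F[0-1] = -242.2640 N (compression)
  F[0-2] = +950.6793 N (tension)
  F[1-2] = +214.6829 N (tension)
  F[1-3] = -99.3165 N (compression)
  F[2-3] = -213.5633 N (compression)
  F[2-4] = +1029.7155 N (tension)
  F[3-4] = +279.4082 N (tension)
  F[3-5] = -186.0099 N (compression)
  F[4-5] = +432.7367 N (tension)
  F[4-6] = +103.3391 N (tension)
  F[5-6] = -475.5523 N (compression)
  Rx@0 = -897.3500 N
  Ry@0 = +236.3215 N
  Ry@6 = +464.1885 N

-99.317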